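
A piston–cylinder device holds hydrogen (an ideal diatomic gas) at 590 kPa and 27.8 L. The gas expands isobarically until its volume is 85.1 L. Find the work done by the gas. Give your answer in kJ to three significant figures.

W ≈ 33.8 kJ

Isobaric: W = P ΔV.
W = (590 kPa)(85.1 − 27.8 L) = (590)(57.3) = 33807 J.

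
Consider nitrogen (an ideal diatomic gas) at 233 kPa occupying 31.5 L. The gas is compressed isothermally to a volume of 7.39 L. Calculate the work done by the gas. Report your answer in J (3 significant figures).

Isothermal: W = nRT ln(V₂/V₁) = P₁V₁ ln(V₂/V₁).
P₁V₁ = (233 kPa)(31.5 L) = 7340 J.
W = 7340 × ln(7.39/31.5) = 7340 × -1.45
W_by_gas = -10641 J.

W ≈ -10600 J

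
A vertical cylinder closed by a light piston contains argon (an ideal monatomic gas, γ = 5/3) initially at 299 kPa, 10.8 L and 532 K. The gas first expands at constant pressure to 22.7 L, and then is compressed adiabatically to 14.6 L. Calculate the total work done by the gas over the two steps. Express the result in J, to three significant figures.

Step 1 (isobaric): W = PΔV = (299 kPa)(22.7 − 10.8 L) = 3558 J.
After step 1: P = 299 kPa, V = 22.7 L, T = 1118 K.
Step 2 (adiabatic): W = (P₁V₁ − P₂V₂)/(γ−1) = (6787 − 9109)/0.667 = -3483 J.
W_total = 3558 − 3483 = 75.29 J.

W_total ≈ 75.3 J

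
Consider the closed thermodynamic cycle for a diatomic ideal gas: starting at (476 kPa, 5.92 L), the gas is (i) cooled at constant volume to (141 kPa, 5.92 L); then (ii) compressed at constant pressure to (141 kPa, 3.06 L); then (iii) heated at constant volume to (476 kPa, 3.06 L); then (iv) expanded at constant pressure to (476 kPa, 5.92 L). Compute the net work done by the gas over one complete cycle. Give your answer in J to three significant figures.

Constant-volume legs do no work.
W(ii) = (141)(3.06 − 5.92) = -403.3 J; W(iv) = (476)(5.92 − 3.06) = 1361 J.
W_net = -403.3 + 1361 = 958.1 J (the clockwise enclosed area).

W_net ≈ 958 J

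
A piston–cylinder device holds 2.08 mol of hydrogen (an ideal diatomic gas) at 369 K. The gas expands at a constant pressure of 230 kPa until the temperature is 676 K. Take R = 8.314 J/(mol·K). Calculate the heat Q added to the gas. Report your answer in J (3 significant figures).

Q ≈ 18600 J

Isobaric: W = nRΔT = (2.08)(8.314)(307) = 5309 J.
ΔU = nCᵥΔT with Cᵥ = 5R/2: ΔU = (2.08)(20.79)(307) = 13272 J.
Q = ΔU + W = 13272 + 5309 = 18581 J.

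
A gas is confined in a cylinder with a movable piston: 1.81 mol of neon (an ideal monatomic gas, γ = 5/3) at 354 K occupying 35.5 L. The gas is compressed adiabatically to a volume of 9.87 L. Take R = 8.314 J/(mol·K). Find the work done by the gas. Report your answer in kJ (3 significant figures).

Adiabatic: TV^(γ−1) = const with γ = 5/3.
T₂ = T₁ (V₁/V₂)^(γ−1) = 354 × (35.5/9.87)^0.667 = 354 × 2.348 = 831 K.
W_by = nCᵥ(T₁ − T₂) = (1.81)(12.47)(354 − 831) = -10768 J.

W ≈ -10.8 kJ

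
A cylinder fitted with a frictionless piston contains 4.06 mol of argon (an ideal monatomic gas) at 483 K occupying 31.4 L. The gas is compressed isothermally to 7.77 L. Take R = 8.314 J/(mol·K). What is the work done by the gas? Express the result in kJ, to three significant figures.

W ≈ -22.8 kJ

Isothermal: W = nRT ln(V₂/V₁).
W = (4.06)(8.314)(483) × ln(7.77/31.4)
  = 16304 × -1.397
W_by_gas = -22769 J.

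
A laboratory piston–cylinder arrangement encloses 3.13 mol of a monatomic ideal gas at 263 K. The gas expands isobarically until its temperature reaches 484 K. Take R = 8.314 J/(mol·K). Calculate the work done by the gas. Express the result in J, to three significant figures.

W ≈ 5750 J

Isobaric: W = P ΔV = nR ΔT.
W = (3.13)(8.314)(484 − 263) = 5751 J.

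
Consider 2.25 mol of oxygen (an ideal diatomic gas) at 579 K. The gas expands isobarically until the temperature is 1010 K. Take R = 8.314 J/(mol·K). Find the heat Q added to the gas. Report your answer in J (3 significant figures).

Q ≈ 28200 J

Isobaric: W = nRΔT = (2.25)(8.314)(431) = 8063 J.
ΔU = nCᵥΔT with Cᵥ = 5R/2: ΔU = (2.25)(20.79)(431) = 20156 J.
Q = ΔU + W = 20156 + 8063 = 28219 J.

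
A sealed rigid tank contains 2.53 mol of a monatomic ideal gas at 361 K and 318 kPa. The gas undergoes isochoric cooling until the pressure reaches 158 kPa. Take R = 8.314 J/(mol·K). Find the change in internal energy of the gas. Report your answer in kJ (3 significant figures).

Constant volume ⇒ W = 0, so Q = ΔU = nCᵥΔT with Cᵥ = 3R/2 = 12.47 J/(mol·K).
At constant V, T₂/T₁ = P₂/P₁ ⇒ ΔT = T₁(P₂/P₁ − 1) = 361·(158/318 − 1) = -181.6 K.
ΔU = (2.53)(12.47)(-181.6) = -5731 J.

ΔU ≈ -5.73 kJ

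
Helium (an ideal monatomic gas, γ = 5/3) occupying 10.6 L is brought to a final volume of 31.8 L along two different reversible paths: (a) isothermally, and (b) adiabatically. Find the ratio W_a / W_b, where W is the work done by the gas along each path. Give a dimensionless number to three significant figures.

W_a / W_b ≈ 1.41

Path (a) isothermal: W = P₁V₁ ln(V₂/V₁) → W_a/(P₁V₁) = 1.099.
Path (b) adiabatic: W = P₁V₁(1 − (V₁/V₂)^(γ−1))/(γ−1) → W_b/(P₁V₁) = 0.7789.
W_a / W_b = 1.099 / 0.7789 = 1.411.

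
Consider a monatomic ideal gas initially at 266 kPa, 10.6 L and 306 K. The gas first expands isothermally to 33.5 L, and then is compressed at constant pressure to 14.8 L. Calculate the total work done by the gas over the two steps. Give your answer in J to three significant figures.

W_total ≈ 1670 J

Step 1 (isothermal): W = P₁V₁ ln(V₂/V₁) = (2820) ln(33.5/10.6) = 3244 J.
After step 1: P = 84.17 kPa, V = 33.5 L, T = 306 K.
Step 2 (isobaric): W = PΔV = (84.17 kPa)(14.8 − 33.5 L) = -1574 J.
W_total = 3244 − 1574 = 1671 J.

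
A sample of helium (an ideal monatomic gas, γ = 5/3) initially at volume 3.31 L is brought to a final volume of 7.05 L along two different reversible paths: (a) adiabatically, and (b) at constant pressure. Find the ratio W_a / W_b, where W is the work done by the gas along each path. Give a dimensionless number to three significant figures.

Path (a) adiabatic: W = P₁V₁(1 − (V₁/V₂)^(γ−1))/(γ−1) → W_a/(P₁V₁) = 0.5939.
Path (b) isobaric: W = P₁(V₂ − V₁) → W_b/(P₁V₁) = 1.13.
W_a / W_b = 0.5939 / 1.13 = 0.5256.

W_a / W_b ≈ 0.526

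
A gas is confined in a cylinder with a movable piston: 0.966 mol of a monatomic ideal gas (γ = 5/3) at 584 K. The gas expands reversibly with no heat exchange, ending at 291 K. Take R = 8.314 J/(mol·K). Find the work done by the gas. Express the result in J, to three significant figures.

Adiabatic ⇒ Q = 0, so W_by = −ΔU = nCᵥ(T₁ − T₂).
Cᵥ = 3R/2 = 12.47 J/(mol·K).
W = (0.966)(12.47)(584 − 291) = 3530 J.

W ≈ 3530 J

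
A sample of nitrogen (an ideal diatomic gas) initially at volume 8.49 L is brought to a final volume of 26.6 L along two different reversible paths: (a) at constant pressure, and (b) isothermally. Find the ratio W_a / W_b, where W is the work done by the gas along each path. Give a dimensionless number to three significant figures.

Path (a) isobaric: W = P₁(V₂ − V₁) → W_a/(P₁V₁) = 2.133.
Path (b) isothermal: W = P₁V₁ ln(V₂/V₁) → W_b/(P₁V₁) = 1.142.
W_a / W_b = 2.133 / 1.142 = 1.868.

W_a / W_b ≈ 1.87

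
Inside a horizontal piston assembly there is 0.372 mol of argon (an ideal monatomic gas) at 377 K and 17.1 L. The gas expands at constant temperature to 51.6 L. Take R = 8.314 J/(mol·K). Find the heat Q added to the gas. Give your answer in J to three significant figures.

Q ≈ 1290 J

Isothermal ⇒ ΔU = 0, so Q = W = nRT ln(V₂/V₁).
Q = (0.372)(8.314)(377) ln(51.6/17.1) = 1166 × 1.104 = 1288 J.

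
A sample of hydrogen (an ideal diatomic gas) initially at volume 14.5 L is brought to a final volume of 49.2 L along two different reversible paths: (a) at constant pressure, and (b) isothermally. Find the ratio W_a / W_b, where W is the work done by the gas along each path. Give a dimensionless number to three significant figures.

W_a / W_b ≈ 1.96

Path (a) isobaric: W = P₁(V₂ − V₁) → W_a/(P₁V₁) = 2.393.
Path (b) isothermal: W = P₁V₁ ln(V₂/V₁) → W_b/(P₁V₁) = 1.222.
W_a / W_b = 2.393 / 1.222 = 1.959.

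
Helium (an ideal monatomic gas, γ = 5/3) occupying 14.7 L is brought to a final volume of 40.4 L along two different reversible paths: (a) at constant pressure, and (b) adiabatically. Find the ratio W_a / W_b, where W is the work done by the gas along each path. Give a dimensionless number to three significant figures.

W_a / W_b ≈ 2.38

Path (a) isobaric: W = P₁(V₂ − V₁) → W_a/(P₁V₁) = 1.748.
Path (b) adiabatic: W = P₁V₁(1 − (V₁/V₂)^(γ−1))/(γ−1) → W_b/(P₁V₁) = 0.7355.
W_a / W_b = 1.748 / 0.7355 = 2.377.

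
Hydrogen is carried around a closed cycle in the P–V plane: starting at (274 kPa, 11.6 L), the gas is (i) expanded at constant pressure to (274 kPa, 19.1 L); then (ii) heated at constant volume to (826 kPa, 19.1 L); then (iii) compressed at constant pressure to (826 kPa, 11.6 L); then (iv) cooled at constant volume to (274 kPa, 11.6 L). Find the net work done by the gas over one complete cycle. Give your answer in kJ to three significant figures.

W_net ≈ -4.14 kJ

Constant-volume legs do no work.
W(i) = (274)(19.1 − 11.6) = 2055 J; W(iii) = (826)(11.6 − 19.1) = -6195 J.
W_net = 2055 − 6195 = -4140 J (the counter-clockwise enclosed area).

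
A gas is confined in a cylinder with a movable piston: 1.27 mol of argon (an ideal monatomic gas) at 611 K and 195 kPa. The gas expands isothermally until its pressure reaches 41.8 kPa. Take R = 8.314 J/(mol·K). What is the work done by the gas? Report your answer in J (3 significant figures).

W ≈ 9940 J

Isothermal process: W = nRT ln(V₂/V₁) = nRT ln(P₁/P₂).
W = (1.27)(8.314)(611) × ln(195/41.8)
  = 6451 × ln(4.665) = 6451 × 1.54
W_by_gas = 9936 J.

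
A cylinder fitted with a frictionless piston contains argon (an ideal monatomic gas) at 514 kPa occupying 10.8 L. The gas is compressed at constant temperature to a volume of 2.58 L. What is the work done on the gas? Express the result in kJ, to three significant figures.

W ≈ 7.95 kJ

Isothermal: W = nRT ln(V₂/V₁) = P₁V₁ ln(V₂/V₁).
P₁V₁ = (514 kPa)(10.8 L) = 5551 J.
W = 5551 × ln(2.58/10.8) = 5551 × -1.432
W_by_gas = -7948 J; work on gas = −W_by = 7948 J.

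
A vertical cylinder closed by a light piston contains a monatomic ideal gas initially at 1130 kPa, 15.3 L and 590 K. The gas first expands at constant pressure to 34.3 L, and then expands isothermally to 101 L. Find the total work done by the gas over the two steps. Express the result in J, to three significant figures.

W_total ≈ 63300 J

Step 1 (isobaric): W = PΔV = (1130 kPa)(34.3 − 15.3 L) = 21470 J.
After step 1: P = 1130 kPa, V = 34.3 L, T = 1323 K.
Step 2 (isothermal): W = P₁V₁ ln(V₂/V₁) = (38759) ln(101/34.3) = 41859 J.
W_total = 21470 + 41859 = 63329 J.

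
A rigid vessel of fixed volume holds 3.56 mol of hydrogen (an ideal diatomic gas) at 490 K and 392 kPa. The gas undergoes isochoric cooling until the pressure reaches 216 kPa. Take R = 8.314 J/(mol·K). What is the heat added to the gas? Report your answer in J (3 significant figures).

Constant volume ⇒ W = 0, so Q = ΔU = nCᵥΔT with Cᵥ = 5R/2 = 20.79 J/(mol·K).
At constant V, T₂/T₁ = P₂/P₁ ⇒ ΔT = T₁(P₂/P₁ − 1) = 490·(216/392 − 1) = -220 K.
ΔU = (3.56)(20.79)(-220) = -16279 J.

Q ≈ -16300 J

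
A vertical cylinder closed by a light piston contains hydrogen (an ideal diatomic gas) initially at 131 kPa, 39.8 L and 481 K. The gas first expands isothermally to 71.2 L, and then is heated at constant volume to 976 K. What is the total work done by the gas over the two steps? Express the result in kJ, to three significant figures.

Step 1 (isothermal): W = P₁V₁ ln(V₂/V₁) = (5214) ln(71.2/39.8) = 3032 J.
Step 2 (isochoric): W = 0 (constant volume).
W_total = 3032 + 0 = 3032 J.

W_total ≈ 3.03 kJ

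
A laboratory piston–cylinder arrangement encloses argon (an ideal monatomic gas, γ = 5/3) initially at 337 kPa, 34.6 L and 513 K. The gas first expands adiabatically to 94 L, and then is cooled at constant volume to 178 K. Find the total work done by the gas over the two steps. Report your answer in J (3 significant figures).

Step 1 (adiabatic): W = (P₁V₁ − P₂V₂)/(γ−1) = (11660 − 5989)/0.667 = 8507 J.
Step 2 (isochoric): W = 0 (constant volume).
W_total = 8507 + 0 = 8507 J.

W_total ≈ 8510 J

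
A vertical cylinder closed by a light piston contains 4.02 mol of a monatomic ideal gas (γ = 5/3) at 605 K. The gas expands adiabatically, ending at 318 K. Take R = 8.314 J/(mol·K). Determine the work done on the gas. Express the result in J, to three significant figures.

W ≈ -14400 J

Adiabatic ⇒ Q = 0, so W_by = −ΔU = nCᵥ(T₁ − T₂).
Cᵥ = 3R/2 = 12.47 J/(mol·K).
W = (4.02)(12.47)(605 − 318) = 14388 J.
Work on gas = −W_by = -14388 J.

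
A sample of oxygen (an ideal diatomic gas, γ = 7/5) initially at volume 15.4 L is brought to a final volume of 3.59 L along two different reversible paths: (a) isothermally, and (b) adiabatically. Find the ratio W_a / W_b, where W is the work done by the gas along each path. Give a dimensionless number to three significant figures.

Path (a) isothermal: W = P₁V₁ ln(V₂/V₁) → W_a/(P₁V₁) = -1.456.
Path (b) adiabatic: W = P₁V₁(1 − (V₁/V₂)^(γ−1))/(γ−1) → W_b/(P₁V₁) = -1.976.
W_a / W_b = -1.456 / -1.976 = 0.7369.

W_a / W_b ≈ 0.737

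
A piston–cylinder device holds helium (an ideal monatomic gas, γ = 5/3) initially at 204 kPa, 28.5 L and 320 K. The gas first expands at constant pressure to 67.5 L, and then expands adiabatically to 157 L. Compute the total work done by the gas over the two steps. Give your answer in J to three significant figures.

Step 1 (isobaric): W = PΔV = (204 kPa)(67.5 − 28.5 L) = 7956 J.
After step 1: P = 204 kPa, V = 67.5 L, T = 757.9 K.
Step 2 (adiabatic): W = (P₁V₁ − P₂V₂)/(γ−1) = (13770 − 7844)/0.667 = 8889 J.
W_total = 7956 + 8889 = 16845 J.

W_total ≈ 16800 J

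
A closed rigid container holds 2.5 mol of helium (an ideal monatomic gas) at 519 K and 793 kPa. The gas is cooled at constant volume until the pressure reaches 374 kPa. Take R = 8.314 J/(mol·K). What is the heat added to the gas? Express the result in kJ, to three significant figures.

Constant volume ⇒ W = 0, so Q = ΔU = nCᵥΔT with Cᵥ = 3R/2 = 12.47 J/(mol·K).
At constant V, T₂/T₁ = P₂/P₁ ⇒ ΔT = T₁(P₂/P₁ − 1) = 519·(374/793 − 1) = -274.2 K.
ΔU = (2.5)(12.47)(-274.2) = -8550 J.

Q ≈ -8.55 kJ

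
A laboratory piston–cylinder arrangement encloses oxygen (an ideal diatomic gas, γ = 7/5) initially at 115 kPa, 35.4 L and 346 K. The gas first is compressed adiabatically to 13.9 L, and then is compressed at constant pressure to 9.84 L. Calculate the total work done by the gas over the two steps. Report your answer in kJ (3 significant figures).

Step 1 (adiabatic): W = (P₁V₁ − P₂V₂)/(γ−1) = (4071 − 5917)/0.4 = -4615 J.
After step 1: P = 425.7 kPa, V = 13.9 L, T = 502.9 K.
Step 2 (isobaric): W = PΔV = (425.7 kPa)(9.84 − 13.9 L) = -1728 J.
W_total = -4615 − 1728 = -6343 J.

W_total ≈ -6.34 kJ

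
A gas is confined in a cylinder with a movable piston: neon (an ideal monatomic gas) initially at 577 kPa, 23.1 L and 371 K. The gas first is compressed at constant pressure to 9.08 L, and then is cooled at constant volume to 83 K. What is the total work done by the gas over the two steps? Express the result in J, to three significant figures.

W_total ≈ -8090 J

Step 1 (isobaric): W = PΔV = (577 kPa)(9.08 − 23.1 L) = -8090 J.
Step 2 (isochoric): W = 0 (constant volume).
W_total = -8090 + 0 = -8090 J.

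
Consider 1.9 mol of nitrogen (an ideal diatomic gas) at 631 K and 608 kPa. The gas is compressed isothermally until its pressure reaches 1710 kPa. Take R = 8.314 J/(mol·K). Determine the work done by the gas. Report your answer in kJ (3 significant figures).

W ≈ -10.3 kJ

Isothermal process: W = nRT ln(V₂/V₁) = nRT ln(P₁/P₂).
W = (1.9)(8.314)(631) × ln(608/1710)
  = 9968 × ln(0.3556) = 9968 × -1.034
W_by_gas = -10307 J.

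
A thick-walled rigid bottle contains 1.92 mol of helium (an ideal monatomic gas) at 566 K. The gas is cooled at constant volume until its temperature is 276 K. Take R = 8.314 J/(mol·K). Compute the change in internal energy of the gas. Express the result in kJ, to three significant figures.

Constant volume ⇒ W = 0, so Q = ΔU = nCᵥΔT with Cᵥ = 3R/2 = 12.47 J/(mol·K).
ΔU = (1.92)(12.47)(276 − 566) = -6944 J.

ΔU ≈ -6.94 kJ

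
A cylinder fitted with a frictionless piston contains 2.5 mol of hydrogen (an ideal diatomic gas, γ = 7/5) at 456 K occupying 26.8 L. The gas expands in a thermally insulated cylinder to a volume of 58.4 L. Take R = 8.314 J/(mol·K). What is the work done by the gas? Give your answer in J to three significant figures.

W ≈ 6340 J

Adiabatic: TV^(γ−1) = const with γ = 7/5.
T₂ = T₁ (V₁/V₂)^(γ−1) = 456 × (26.8/58.4)^0.4 = 456 × 0.7323 = 333.9 K.
W_by = nCᵥ(T₁ − T₂) = (2.5)(20.79)(456 − 333.9) = 6343 J.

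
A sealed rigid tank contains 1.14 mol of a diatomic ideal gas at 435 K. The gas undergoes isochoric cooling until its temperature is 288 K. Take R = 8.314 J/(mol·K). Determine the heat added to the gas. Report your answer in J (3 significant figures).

Constant volume ⇒ W = 0, so Q = ΔU = nCᵥΔT with Cᵥ = 5R/2 = 20.79 J/(mol·K).
ΔU = (1.14)(20.79)(288 − 435) = -3483 J.

Q ≈ -3480 J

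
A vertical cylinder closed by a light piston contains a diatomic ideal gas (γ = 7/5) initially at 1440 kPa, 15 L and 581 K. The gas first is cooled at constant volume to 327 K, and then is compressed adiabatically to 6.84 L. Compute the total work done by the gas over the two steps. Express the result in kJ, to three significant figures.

W_total ≈ -11.2 kJ

Step 1 (isochoric): W = 0 (constant volume).
After step 1: P = 810.5 kPa (V unchanged).
Step 2 (adiabatic): W = (P₁V₁ − P₂V₂)/(γ−1) = (12157 − 16643)/0.4 = -11216 J.
W_total = 0 − 11216 = -11216 J.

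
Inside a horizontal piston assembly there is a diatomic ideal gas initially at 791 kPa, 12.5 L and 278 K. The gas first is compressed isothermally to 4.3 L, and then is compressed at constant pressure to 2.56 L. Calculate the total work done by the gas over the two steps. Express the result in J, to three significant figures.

Step 1 (isothermal): W = P₁V₁ ln(V₂/V₁) = (9888) ln(4.3/12.5) = -10551 J.
After step 1: P = 2299 kPa, V = 4.3 L, T = 278 K.
Step 2 (isobaric): W = PΔV = (2299 kPa)(2.56 − 4.3 L) = -4001 J.
W_total = -10551 − 4001 = -14552 J.

W_total ≈ -14600 J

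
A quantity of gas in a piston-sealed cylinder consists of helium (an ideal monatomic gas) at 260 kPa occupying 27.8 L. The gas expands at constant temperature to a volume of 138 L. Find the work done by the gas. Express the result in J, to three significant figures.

W ≈ 11600 J

Isothermal: W = nRT ln(V₂/V₁) = P₁V₁ ln(V₂/V₁).
P₁V₁ = (260 kPa)(27.8 L) = 7228 J.
W = 7228 × ln(138/27.8) = 7228 × 1.602
W_by_gas = 11581 J.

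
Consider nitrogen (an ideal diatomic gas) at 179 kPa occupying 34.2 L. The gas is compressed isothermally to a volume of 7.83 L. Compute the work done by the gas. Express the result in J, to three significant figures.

Isothermal: W = nRT ln(V₂/V₁) = P₁V₁ ln(V₂/V₁).
P₁V₁ = (179 kPa)(34.2 L) = 6122 J.
W = 6122 × ln(7.83/34.2) = 6122 × -1.474
W_by_gas = -9025 J.

W ≈ -9030 J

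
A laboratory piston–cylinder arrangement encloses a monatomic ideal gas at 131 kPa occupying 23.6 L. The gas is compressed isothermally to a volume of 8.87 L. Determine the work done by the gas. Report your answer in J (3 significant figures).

W ≈ -3030 J

Isothermal: W = nRT ln(V₂/V₁) = P₁V₁ ln(V₂/V₁).
P₁V₁ = (131 kPa)(23.6 L) = 3092 J.
W = 3092 × ln(8.87/23.6) = 3092 × -0.9786
W_by_gas = -3025 J.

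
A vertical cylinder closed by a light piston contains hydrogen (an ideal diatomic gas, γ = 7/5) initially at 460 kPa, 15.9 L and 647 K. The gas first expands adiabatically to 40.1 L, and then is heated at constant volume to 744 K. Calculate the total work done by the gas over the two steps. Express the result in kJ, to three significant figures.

W_total ≈ 5.66 kJ

Step 1 (adiabatic): W = (P₁V₁ − P₂V₂)/(γ−1) = (7314 − 5052)/0.4 = 5655 J.
Step 2 (isochoric): W = 0 (constant volume).
W_total = 5655 + 0 = 5655 J.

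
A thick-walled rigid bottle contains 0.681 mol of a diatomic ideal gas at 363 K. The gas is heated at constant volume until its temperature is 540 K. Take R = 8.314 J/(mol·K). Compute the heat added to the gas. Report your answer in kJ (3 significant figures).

Constant volume ⇒ W = 0, so Q = ΔU = nCᵥΔT with Cᵥ = 5R/2 = 20.79 J/(mol·K).
ΔU = (0.681)(20.79)(540 − 363) = 2505 J.

Q ≈ 2.51 kJ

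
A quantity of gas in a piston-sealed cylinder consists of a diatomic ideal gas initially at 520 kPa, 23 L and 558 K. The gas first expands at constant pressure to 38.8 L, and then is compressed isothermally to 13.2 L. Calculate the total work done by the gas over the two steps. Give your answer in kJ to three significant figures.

W_total ≈ -13.5 kJ

Step 1 (isobaric): W = PΔV = (520 kPa)(38.8 − 23 L) = 8216 J.
After step 1: P = 520 kPa, V = 38.8 L, T = 941.3 K.
Step 2 (isothermal): W = P₁V₁ ln(V₂/V₁) = (20176) ln(13.2/38.8) = -21754 J.
W_total = 8216 − 21754 = -13538 J.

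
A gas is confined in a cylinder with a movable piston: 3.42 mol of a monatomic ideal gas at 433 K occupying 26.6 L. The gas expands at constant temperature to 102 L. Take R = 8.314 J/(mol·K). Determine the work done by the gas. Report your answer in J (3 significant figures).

W ≈ 16500 J

Isothermal: W = nRT ln(V₂/V₁).
W = (3.42)(8.314)(433) × ln(102/26.6)
  = 12312 × 1.344
W_by_gas = 16548 J.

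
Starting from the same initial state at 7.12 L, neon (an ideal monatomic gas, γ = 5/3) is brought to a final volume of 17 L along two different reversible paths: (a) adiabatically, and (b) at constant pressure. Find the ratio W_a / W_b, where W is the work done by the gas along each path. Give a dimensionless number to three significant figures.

W_a / W_b ≈ 0.476

Path (a) adiabatic: W = P₁V₁(1 − (V₁/V₂)^(γ−1))/(γ−1) → W_a/(P₁V₁) = 0.6603.
Path (b) isobaric: W = P₁(V₂ − V₁) → W_b/(P₁V₁) = 1.388.
W_a / W_b = 0.6603 / 1.388 = 0.4759.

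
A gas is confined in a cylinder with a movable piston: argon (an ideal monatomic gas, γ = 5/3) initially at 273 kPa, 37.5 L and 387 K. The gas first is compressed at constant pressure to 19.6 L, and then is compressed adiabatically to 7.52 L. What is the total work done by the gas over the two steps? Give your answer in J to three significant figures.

Step 1 (isobaric): W = PΔV = (273 kPa)(19.6 − 37.5 L) = -4887 J.
After step 1: P = 273 kPa, V = 19.6 L, T = 202.3 K.
Step 2 (adiabatic): W = (P₁V₁ − P₂V₂)/(γ−1) = (5351 − 10134)/0.667 = -7175 J.
W_total = -4887 − 7175 = -12061 J.

W_total ≈ -12100 J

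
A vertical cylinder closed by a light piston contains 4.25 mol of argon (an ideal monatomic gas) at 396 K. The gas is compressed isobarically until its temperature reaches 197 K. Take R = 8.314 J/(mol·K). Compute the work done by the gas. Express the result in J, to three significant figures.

W ≈ -7030 J

Isobaric: W = P ΔV = nR ΔT.
W = (4.25)(8.314)(197 − 396) = -7032 J.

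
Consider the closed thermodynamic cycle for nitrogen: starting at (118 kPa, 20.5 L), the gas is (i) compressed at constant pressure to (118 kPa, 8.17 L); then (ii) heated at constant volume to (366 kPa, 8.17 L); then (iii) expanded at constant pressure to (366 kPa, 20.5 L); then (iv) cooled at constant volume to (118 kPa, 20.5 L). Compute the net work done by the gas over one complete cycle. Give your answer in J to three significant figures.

W_net ≈ 3060 J

Constant-volume legs do no work.
W(i) = (118)(8.17 − 20.5) = -1455 J; W(iii) = (366)(20.5 − 8.17) = 4513 J.
W_net = -1455 + 4513 = 3058 J (the clockwise enclosed area).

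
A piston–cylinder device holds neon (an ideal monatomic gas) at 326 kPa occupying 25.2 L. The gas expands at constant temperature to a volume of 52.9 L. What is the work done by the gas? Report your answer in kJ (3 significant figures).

W ≈ 6.09 kJ

Isothermal: W = nRT ln(V₂/V₁) = P₁V₁ ln(V₂/V₁).
P₁V₁ = (326 kPa)(25.2 L) = 8215 J.
W = 8215 × ln(52.9/25.2) = 8215 × 0.7416
W_by_gas = 6092 J.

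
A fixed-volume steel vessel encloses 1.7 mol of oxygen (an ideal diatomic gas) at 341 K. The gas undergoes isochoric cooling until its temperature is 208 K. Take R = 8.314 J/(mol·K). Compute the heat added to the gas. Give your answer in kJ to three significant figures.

Constant volume ⇒ W = 0, so Q = ΔU = nCᵥΔT with Cᵥ = 5R/2 = 20.79 J/(mol·K).
ΔU = (1.7)(20.79)(208 − 341) = -4699 J.

Q ≈ -4.70 kJ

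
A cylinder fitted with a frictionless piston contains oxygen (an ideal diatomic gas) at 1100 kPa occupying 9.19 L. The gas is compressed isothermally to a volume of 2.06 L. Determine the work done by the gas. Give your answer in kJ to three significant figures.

Isothermal: W = nRT ln(V₂/V₁) = P₁V₁ ln(V₂/V₁).
P₁V₁ = (1100 kPa)(9.19 L) = 10109 J.
W = 10109 × ln(2.06/9.19) = 10109 × -1.495
W_by_gas = -15117 J.

W ≈ -15.1 kJ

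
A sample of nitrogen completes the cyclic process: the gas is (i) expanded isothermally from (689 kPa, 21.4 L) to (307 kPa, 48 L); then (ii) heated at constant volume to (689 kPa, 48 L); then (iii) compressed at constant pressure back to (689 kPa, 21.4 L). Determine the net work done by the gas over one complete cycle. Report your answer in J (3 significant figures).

W_net ≈ -6420 J

Leg (i): W = PᵢVᵢ ln(V_f/Vᵢ) = (14745) ln(48/21.4) = 11911 J.
Leg (ii): W = 0.
Leg (iii): W = PΔV = (689)(21.4 − 48) = -18327 J.
W_net = 11911 − 18327 = -6417 J.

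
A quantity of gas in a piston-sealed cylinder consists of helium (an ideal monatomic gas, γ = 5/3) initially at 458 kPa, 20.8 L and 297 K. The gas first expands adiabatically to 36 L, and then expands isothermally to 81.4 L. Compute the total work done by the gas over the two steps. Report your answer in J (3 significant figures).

W_total ≈ 9770 J

Step 1 (adiabatic): W = (P₁V₁ − P₂V₂)/(γ−1) = (9526 − 6608)/0.667 = 4377 J.
After step 1: P = 183.6 kPa, V = 36 L, T = 206 K.
Step 2 (isothermal): W = P₁V₁ ln(V₂/V₁) = (6608) ln(81.4/36) = 5392 J.
W_total = 4377 + 5392 = 9768 J.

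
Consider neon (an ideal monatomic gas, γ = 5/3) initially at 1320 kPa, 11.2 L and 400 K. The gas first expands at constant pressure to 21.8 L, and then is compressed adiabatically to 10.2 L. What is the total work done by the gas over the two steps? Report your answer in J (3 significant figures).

W_total ≈ -14500 J

Step 1 (isobaric): W = PΔV = (1320 kPa)(21.8 − 11.2 L) = 13992 J.
After step 1: P = 1320 kPa, V = 21.8 L, T = 778.6 K.
Step 2 (adiabatic): W = (P₁V₁ − P₂V₂)/(γ−1) = (28776 − 47746)/0.667 = -28455 J.
W_total = 13992 − 28455 = -14463 J.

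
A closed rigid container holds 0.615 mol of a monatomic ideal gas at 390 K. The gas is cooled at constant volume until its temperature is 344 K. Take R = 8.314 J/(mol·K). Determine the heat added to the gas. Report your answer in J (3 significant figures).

Constant volume ⇒ W = 0, so Q = ΔU = nCᵥΔT with Cᵥ = 3R/2 = 12.47 J/(mol·K).
ΔU = (0.615)(12.47)(344 − 390) = -352.8 J.

Q ≈ -353 J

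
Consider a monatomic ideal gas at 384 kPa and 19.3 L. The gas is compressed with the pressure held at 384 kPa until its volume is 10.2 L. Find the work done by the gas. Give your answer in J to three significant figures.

W ≈ -3490 J

Isobaric: W = P ΔV.
W = (384 kPa)(10.2 − 19.3 L) = (384)(-9.1) = -3494 J.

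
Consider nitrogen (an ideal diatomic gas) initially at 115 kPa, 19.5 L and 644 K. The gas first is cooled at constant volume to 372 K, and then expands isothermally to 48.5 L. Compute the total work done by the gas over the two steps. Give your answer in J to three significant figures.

Step 1 (isochoric): W = 0 (constant volume).
After step 1: P = 66.43 kPa (V unchanged).
Step 2 (isothermal): W = P₁V₁ ln(V₂/V₁) = (1295) ln(48.5/19.5) = 1180 J.
W_total = 0 + 1180 = 1180 J.

W_total ≈ 1180 J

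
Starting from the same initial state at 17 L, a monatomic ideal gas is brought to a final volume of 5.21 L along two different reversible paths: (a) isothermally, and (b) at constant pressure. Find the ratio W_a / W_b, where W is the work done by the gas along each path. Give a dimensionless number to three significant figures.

Path (a) isothermal: W = P₁V₁ ln(V₂/V₁) → W_a/(P₁V₁) = -1.183.
Path (b) isobaric: W = P₁(V₂ − V₁) → W_b/(P₁V₁) = -0.6935.
W_a / W_b = -1.183 / -0.6935 = 1.705.

W_a / W_b ≈ 1.71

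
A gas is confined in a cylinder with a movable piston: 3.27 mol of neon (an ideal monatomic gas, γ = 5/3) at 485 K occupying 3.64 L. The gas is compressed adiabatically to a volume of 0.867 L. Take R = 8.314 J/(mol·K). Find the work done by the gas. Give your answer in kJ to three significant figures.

W ≈ -31.7 kJ

Adiabatic: TV^(γ−1) = const with γ = 5/3.
T₂ = T₁ (V₁/V₂)^(γ−1) = 485 × (3.64/0.867)^0.667 = 485 × 2.602 = 1262 K.
W_by = nCᵥ(T₁ − T₂) = (3.27)(12.47)(485 − 1262) = -31695 J.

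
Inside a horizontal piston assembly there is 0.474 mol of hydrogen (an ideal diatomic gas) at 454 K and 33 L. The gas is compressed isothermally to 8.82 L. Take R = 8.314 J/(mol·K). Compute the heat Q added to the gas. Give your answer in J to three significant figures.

Q ≈ -2360 J

Isothermal ⇒ ΔU = 0, so Q = W = nRT ln(V₂/V₁).
Q = (0.474)(8.314)(454) ln(8.82/33) = 1789 × -1.319 = -2361 J.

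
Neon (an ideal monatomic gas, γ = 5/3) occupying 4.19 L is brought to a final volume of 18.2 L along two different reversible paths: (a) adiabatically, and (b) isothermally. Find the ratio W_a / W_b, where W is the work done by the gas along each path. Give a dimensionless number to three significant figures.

W_a / W_b ≈ 0.638

Path (a) adiabatic: W = P₁V₁(1 − (V₁/V₂)^(γ−1))/(γ−1) → W_a/(P₁V₁) = 0.9366.
Path (b) isothermal: W = P₁V₁ ln(V₂/V₁) → W_b/(P₁V₁) = 1.469.
W_a / W_b = 0.9366 / 1.469 = 0.6377.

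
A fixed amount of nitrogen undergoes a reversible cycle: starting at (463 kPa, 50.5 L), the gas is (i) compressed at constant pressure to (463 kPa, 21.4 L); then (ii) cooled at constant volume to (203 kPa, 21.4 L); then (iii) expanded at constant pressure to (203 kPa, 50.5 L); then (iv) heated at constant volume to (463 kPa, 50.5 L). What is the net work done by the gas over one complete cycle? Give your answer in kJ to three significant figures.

Constant-volume legs do no work.
W(i) = (463)(21.4 − 50.5) = -13473 J; W(iii) = (203)(50.5 − 21.4) = 5907 J.
W_net = -13473 + 5907 = -7566 J (the counter-clockwise enclosed area).

W_net ≈ -7.57 kJ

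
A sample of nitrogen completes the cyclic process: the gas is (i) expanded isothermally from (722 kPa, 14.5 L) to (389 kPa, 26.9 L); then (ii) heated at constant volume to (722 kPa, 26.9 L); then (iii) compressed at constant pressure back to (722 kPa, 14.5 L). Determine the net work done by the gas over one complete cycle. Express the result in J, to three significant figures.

Leg (i): W = PᵢVᵢ ln(V_f/Vᵢ) = (10469) ln(26.9/14.5) = 6470 J.
Leg (ii): W = 0.
Leg (iii): W = PΔV = (722)(14.5 − 26.9) = -8953 J.
W_net = 6470 − 8953 = -2483 J.

W_net ≈ -2480 J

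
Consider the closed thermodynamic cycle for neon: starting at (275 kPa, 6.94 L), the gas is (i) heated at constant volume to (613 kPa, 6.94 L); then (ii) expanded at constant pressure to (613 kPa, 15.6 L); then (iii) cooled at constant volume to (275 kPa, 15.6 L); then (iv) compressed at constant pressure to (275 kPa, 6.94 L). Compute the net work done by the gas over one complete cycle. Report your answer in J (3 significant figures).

W_net ≈ 2930 J

Constant-volume legs do no work.
W(ii) = (613)(15.6 − 6.94) = 5309 J; W(iv) = (275)(6.94 − 15.6) = -2382 J.
W_net = 5309 − 2382 = 2927 J (the clockwise enclosed area).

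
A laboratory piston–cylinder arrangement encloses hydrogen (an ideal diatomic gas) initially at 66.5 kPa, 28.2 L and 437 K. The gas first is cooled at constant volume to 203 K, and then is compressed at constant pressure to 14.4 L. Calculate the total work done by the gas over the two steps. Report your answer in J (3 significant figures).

Step 1 (isochoric): W = 0 (constant volume).
After step 1: P = 30.89 kPa (V unchanged).
Step 2 (isobaric): W = PΔV = (30.89 kPa)(14.4 − 28.2 L) = -426.3 J.
W_total = 0 − 426.3 = -426.3 J.

W_total ≈ -426 J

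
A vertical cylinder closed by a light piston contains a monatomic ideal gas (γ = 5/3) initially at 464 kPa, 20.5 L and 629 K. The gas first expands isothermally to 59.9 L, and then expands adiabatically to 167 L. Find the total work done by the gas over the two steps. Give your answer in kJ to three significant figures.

Step 1 (isothermal): W = P₁V₁ ln(V₂/V₁) = (9512) ln(59.9/20.5) = 10199 J.
After step 1: P = 158.8 kPa, V = 59.9 L, T = 629 K.
Step 2 (adiabatic): W = (P₁V₁ − P₂V₂)/(γ−1) = (9512 − 4802)/0.667 = 7065 J.
W_total = 10199 + 7065 = 17264 J.

W_total ≈ 17.3 kJ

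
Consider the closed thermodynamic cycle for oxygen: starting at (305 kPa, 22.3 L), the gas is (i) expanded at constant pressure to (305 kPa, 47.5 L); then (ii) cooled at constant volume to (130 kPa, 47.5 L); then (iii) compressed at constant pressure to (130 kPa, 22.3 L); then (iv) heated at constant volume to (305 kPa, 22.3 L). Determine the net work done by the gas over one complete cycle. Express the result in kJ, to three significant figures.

Constant-volume legs do no work.
W(i) = (305)(47.5 − 22.3) = 7686 J; W(iii) = (130)(22.3 − 47.5) = -3276 J.
W_net = 7686 − 3276 = 4410 J (the clockwise enclosed area).

W_net ≈ 4.41 kJ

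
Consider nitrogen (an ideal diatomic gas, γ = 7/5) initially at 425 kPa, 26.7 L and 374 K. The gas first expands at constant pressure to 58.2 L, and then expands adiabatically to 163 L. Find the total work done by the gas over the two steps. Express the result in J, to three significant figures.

Step 1 (isobaric): W = PΔV = (425 kPa)(58.2 − 26.7 L) = 13388 J.
After step 1: P = 425 kPa, V = 58.2 L, T = 815.2 K.
Step 2 (adiabatic): W = (P₁V₁ − P₂V₂)/(γ−1) = (24735 − 16383)/0.4 = 20879 J.
W_total = 13388 + 20879 = 34266 J.

W_total ≈ 34300 J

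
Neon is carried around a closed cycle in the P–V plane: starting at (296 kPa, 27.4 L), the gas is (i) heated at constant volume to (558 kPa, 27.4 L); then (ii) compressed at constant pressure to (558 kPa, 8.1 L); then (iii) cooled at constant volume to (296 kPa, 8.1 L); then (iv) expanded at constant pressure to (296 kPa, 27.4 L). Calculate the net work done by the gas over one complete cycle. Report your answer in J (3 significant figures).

W_net ≈ -5060 J

Constant-volume legs do no work.
W(ii) = (558)(8.1 − 27.4) = -10769 J; W(iv) = (296)(27.4 − 8.1) = 5713 J.
W_net = -10769 + 5713 = -5057 J (the counter-clockwise enclosed area).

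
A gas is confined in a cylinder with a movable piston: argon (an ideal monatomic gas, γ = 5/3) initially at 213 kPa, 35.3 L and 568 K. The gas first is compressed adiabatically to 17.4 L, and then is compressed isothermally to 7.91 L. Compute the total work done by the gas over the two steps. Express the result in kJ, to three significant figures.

Step 1 (adiabatic): W = (P₁V₁ − P₂V₂)/(γ−1) = (7519 − 12050)/0.667 = -6796 J.
After step 1: P = 692.5 kPa, V = 17.4 L, T = 910.3 K.
Step 2 (isothermal): W = P₁V₁ ln(V₂/V₁) = (12050) ln(7.91/17.4) = -9499 J.
W_total = -6796 − 9499 = -16295 J.

W_total ≈ -16.3 kJ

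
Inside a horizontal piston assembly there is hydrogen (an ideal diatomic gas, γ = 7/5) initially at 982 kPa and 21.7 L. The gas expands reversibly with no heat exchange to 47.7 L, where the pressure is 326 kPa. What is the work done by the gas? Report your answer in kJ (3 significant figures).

W ≈ 14.4 kJ

Adiabatic: W = (P₁V₁ − P₂V₂)/(γ − 1) with γ = 7/5.
P₁V₁ = 21309 J, P₂V₂ = 15550 J.
W = (21309 − 15550) / 0.4 = 14398 J.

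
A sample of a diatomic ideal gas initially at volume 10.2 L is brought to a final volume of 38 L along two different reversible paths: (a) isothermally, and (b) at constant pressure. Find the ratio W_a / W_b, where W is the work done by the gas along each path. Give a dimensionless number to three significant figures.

Path (a) isothermal: W = P₁V₁ ln(V₂/V₁) → W_a/(P₁V₁) = 1.315.
Path (b) isobaric: W = P₁(V₂ − V₁) → W_b/(P₁V₁) = 2.725.
W_a / W_b = 1.315 / 2.725 = 0.4826.

W_a / W_b ≈ 0.483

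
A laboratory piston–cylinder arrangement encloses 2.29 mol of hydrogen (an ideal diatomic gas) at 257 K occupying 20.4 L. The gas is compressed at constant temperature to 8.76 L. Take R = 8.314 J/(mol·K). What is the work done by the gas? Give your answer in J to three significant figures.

W ≈ -4140 J

Isothermal: W = nRT ln(V₂/V₁).
W = (2.29)(8.314)(257) × ln(8.76/20.4)
  = 4893 × -0.8453
W_by_gas = -4136 J.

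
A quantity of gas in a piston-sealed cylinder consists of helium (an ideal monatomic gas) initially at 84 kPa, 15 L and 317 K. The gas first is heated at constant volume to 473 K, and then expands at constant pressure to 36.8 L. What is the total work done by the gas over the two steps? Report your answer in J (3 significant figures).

W_total ≈ 2730 J

Step 1 (isochoric): W = 0 (constant volume).
After step 1: P = 125.3 kPa (V unchanged).
Step 2 (isobaric): W = PΔV = (125.3 kPa)(36.8 − 15 L) = 2732 J.
W_total = 0 + 2732 = 2732 J.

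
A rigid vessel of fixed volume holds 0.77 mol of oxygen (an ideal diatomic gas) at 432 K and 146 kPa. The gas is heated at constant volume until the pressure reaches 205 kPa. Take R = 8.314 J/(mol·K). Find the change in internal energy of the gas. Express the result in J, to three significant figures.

Constant volume ⇒ W = 0, so Q = ΔU = nCᵥΔT with Cᵥ = 5R/2 = 20.79 J/(mol·K).
At constant V, T₂/T₁ = P₂/P₁ ⇒ ΔT = T₁(P₂/P₁ − 1) = 432·(205/146 − 1) = 174.6 K.
ΔU = (0.77)(20.79)(174.6) = 2794 J.

ΔU ≈ 2790 J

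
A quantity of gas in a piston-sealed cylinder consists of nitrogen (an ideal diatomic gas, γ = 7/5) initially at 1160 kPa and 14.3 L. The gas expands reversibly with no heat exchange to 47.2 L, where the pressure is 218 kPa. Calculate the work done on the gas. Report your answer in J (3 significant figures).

W ≈ -15700 J

Adiabatic: W = (P₁V₁ − P₂V₂)/(γ − 1) with γ = 7/5.
P₁V₁ = 16588 J, P₂V₂ = 10290 J.
W = (16588 − 10290) / 0.4 = 15746 J.
Work on gas = −W_by = -15746 J.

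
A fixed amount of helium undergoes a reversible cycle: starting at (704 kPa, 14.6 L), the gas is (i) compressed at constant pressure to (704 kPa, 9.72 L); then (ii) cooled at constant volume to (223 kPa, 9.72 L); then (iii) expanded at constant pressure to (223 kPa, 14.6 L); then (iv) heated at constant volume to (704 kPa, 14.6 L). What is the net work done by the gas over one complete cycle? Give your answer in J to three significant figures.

Constant-volume legs do no work.
W(i) = (704)(9.72 − 14.6) = -3436 J; W(iii) = (223)(14.6 − 9.72) = 1088 J.
W_net = -3436 + 1088 = -2347 J (the counter-clockwise enclosed area).

W_net ≈ -2350 J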